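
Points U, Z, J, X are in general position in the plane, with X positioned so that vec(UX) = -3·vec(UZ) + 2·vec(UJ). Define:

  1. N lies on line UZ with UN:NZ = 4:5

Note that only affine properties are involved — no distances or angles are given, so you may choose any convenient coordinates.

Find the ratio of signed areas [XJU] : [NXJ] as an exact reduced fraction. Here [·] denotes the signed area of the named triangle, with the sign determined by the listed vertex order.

Choose coordinates U = (0, 0), Z = (1, 0), J = (0, 1), X = (-3, 2).
1. N lies on line UZ with UN:NZ = 4:5 ⇒ N = (4/9, 0)
2·[XJU] = -3, 2·[NXJ] = -23/9
[XJU]:[NXJ] = -3:-23/9 = 27/23

[XJU]:[NXJ] = 27/23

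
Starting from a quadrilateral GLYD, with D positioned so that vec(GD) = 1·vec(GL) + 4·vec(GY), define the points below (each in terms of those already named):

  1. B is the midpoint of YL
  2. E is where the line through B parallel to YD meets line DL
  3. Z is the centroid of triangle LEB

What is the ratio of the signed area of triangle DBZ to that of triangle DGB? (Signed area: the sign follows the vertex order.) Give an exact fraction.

[DBZ]:[DGB] = 2/3

Work in coordinates with G = (0, 0), L = (1, 0), Y = (0, 1), D = (1, 4).
1. B is the midpoint of YL ⇒ B = (1/2, 1/2)
2. E is where the line through B parallel to YD meets line DL ⇒ E = (1, 2)
3. Z is the centroid of triangle LEB ⇒ Z = (5/6, 5/6)
2·[DBZ] = 1, 2·[DGB] = 3/2
[DBZ]:[DGB] = 1:3/2 = 2/3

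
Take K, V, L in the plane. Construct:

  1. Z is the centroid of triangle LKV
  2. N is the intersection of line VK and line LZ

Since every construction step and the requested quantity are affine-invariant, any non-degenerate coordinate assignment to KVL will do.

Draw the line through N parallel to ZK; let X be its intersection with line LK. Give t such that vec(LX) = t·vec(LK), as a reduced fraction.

t = 3/2

Assign K = (0, 0), V = (1, 0), L = (0, 1) — the answer is frame-independent, so this choice is without loss of generality.
1. Z is the centroid of triangle LKV ⇒ Z = (1/3, 1/3)
2. N is the intersection of line VK and line LZ ⇒ N = (1/2, 0)
through N parallel to ZK: direction (-1/3, -1/3); meets LK at X = (0, -1/2)
X = L + t·(K−L) with t = 3/2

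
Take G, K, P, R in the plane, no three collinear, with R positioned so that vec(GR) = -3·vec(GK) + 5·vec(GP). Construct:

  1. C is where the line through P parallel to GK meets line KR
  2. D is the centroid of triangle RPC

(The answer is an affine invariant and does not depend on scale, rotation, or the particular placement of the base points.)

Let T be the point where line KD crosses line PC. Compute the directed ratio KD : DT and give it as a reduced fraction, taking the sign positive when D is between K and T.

Assign G = (0, 0), K = (1, 0), P = (0, 1), R = (-3, 5) — the answer is frame-independent, so this choice is without loss of generality.
1. C is where the line through P parallel to GK meets line KR ⇒ C = (1/5, 1)
2. D is the centroid of triangle RPC ⇒ D = (-14/15, 7/3)
line KD meets PC at T = (6/35, 1)
D = K + t·(T−K) with t = 7/3, so KD:DT = 7/3:-4/3

KD:DT = -7/4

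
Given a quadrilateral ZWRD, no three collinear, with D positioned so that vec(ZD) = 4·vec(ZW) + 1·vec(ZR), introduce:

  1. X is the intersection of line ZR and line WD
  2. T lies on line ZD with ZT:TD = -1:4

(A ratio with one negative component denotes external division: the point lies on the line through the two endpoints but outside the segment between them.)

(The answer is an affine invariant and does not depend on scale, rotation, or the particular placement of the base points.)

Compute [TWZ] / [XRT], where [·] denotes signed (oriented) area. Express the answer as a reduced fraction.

[TWZ]:[XRT] = 3/16

Choose coordinates Z = (0, 0), W = (1, 0), R = (0, 1), D = (4, 1).
1. X is the intersection of line ZR and line WD ⇒ X = (0, -1/3)
2. T lies on line ZD with ZT:TD = -1:4 ⇒ T = (-4/3, -1/3)
2·[TWZ] = 1/3, 2·[XRT] = 16/9
[TWZ]:[XRT] = 1/3:16/9 = 3/16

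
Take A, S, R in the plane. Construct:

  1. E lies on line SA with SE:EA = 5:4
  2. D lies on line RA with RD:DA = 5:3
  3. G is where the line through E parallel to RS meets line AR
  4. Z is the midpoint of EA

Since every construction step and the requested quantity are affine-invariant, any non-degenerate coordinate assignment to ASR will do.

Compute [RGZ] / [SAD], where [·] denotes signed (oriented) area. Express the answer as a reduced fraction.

Work in coordinates with A = (0, 0), S = (1, 0), R = (0, 1).
1. E lies on line SA with SE:EA = 5:4 ⇒ E = (4/9, 0)
2. D lies on line RA with RD:DA = 5:3 ⇒ D = (0, 3/8)
3. G is where the line through E parallel to RS meets line AR ⇒ G = (0, 4/9)
4. Z is the midpoint of EA ⇒ Z = (2/9, 0)
2·[RGZ] = 10/81, 2·[SAD] = -3/8
[RGZ]:[SAD] = 10/81:-3/8 = -80/243

[RGZ]:[SAD] = -80/243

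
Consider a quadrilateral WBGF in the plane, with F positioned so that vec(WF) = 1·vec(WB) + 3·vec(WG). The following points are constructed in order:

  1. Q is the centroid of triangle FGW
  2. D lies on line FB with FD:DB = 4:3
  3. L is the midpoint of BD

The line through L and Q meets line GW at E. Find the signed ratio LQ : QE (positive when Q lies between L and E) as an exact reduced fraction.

LQ:QE = 2

Set W = (0, 0), B = (1, 0), G = (0, 1), F = (1, 3); any affine frame gives the same invariant.
1. Q is the centroid of triangle FGW ⇒ Q = (1/3, 4/3)
2. D lies on line FB with FD:DB = 4:3 ⇒ D = (1, 9/7)
3. L is the midpoint of BD ⇒ L = (1, 9/14)
line LQ meets GW at E = (0, 47/28)
Q = L + t·(E−L) with t = 2/3, so LQ:QE = 2/3:1/3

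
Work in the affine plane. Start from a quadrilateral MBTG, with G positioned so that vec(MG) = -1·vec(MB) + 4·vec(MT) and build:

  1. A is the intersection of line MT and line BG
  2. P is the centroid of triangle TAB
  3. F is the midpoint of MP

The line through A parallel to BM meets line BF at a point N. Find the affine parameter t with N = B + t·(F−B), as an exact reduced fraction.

Choose coordinates M = (0, 0), B = (1, 0), T = (0, 1), G = (-1, 4).
1. A is the intersection of line MT and line BG ⇒ A = (0, 2)
2. P is the centroid of triangle TAB ⇒ P = (1/3, 1)
3. F is the midpoint of MP ⇒ F = (1/6, 1/2)
through A parallel to BM: direction (-1, 0); meets BF at N = (-7/3, 2)
N = B + t·(F−B) with t = 4

t = 4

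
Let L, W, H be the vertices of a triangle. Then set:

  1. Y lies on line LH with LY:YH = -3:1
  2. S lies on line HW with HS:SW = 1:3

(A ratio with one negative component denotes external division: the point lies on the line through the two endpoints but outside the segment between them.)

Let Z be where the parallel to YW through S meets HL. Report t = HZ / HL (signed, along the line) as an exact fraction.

Assign L = (0, 0), W = (1, 0), H = (0, 1) — the answer is frame-independent, so this choice is without loss of generality.
1. Y lies on line LH with LY:YH = -3:1 ⇒ Y = (0, 3/2)
2. S lies on line HW with HS:SW = 1:3 ⇒ S = (1/4, 3/4)
through S parallel to YW: direction (1, -3/2); meets HL at Z = (0, 9/8)
Z = H + t·(L−H) with t = -1/8

t = -1/8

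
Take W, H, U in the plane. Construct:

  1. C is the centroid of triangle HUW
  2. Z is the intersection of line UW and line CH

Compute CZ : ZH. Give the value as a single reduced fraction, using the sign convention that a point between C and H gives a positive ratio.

CZ:ZH = -1/3

Set W = (0, 0), H = (1, 0), U = (0, 1); any affine frame gives the same invariant.
1. C is the centroid of triangle HUW ⇒ C = (1/3, 1/3)
2. Z is the intersection of line UW and line CH ⇒ Z = (0, 1/2)
Z = C + t·(H−C) with t = -1/2, so CZ:ZH = t:(1−t) = -1/2:3/2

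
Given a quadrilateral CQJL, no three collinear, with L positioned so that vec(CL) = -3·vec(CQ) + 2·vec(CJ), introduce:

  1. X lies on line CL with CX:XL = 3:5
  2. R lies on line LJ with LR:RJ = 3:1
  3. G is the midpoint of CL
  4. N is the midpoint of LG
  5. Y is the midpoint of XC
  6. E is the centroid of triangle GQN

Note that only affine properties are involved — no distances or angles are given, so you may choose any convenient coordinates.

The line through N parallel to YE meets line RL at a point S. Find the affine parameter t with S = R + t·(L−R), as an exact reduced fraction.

Assign C = (0, 0), Q = (1, 0), J = (0, 1), L = (-3, 2) — the answer is frame-independent, so this choice is without loss of generality.
1. X lies on line CL with CX:XL = 3:5 ⇒ X = (-9/8, 3/4)
2. R lies on line LJ with LR:RJ = 3:1 ⇒ R = (-3/4, 5/4)
3. G is the midpoint of CL ⇒ G = (-3/2, 1)
4. N is the midpoint of LG ⇒ N = (-9/4, 3/2)
5. Y is the midpoint of XC ⇒ Y = (-9/16, 3/8)
6. E is the centroid of triangle GQN ⇒ E = (-11/12, 5/6)
through N parallel to YE: direction (-17/48, 11/24); meets RL at S = (-123/49, 90/49)
S = R + t·(L−R) with t = 115/147

t = 115/147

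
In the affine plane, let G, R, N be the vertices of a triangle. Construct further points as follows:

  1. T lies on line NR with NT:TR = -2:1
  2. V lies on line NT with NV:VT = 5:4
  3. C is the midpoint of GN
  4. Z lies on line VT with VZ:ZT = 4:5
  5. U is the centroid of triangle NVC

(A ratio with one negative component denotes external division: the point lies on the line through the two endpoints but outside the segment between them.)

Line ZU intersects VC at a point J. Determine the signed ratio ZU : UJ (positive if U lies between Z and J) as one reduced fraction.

Assign G = (0, 0), R = (1, 0), N = (0, 1) — the answer is frame-independent, so this choice is without loss of generality.
1. T lies on line NR with NT:TR = -2:1 ⇒ T = (2, -1)
2. V lies on line NT with NV:VT = 5:4 ⇒ V = (10/9, -1/9)
3. C is the midpoint of GN ⇒ C = (0, 1/2)
4. Z lies on line VT with VZ:ZT = 4:5 ⇒ Z = (122/81, -41/81)
5. U is the centroid of triangle NVC ⇒ U = (10/27, 25/54)
line ZU meets VC at J = (770/837, -5/837)
U = Z + t·(J−Z) with t = 31/16, so ZU:UJ = 31/16:-15/16

ZU:UJ = -31/15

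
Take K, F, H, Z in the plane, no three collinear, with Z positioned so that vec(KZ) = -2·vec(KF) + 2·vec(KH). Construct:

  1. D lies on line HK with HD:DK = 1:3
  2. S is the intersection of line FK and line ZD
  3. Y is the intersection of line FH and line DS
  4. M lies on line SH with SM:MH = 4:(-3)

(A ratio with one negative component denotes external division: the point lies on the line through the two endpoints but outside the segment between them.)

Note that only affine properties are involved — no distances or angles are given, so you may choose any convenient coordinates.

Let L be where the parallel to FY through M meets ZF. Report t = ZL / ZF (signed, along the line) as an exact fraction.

t = 2/5

Set K = (0, 0), F = (1, 0), H = (0, 1), Z = (-2, 2); any affine frame gives the same invariant.
1. D lies on line HK with HD:DK = 1:3 ⇒ D = (0, 3/4)
2. S is the intersection of line FK and line ZD ⇒ S = (6/5, 0)
3. Y is the intersection of line FH and line DS ⇒ Y = (2/3, 1/3)
4. M lies on line SH with SM:MH = 4:(-3) ⇒ M = (-18/5, 4)
through M parallel to FY: direction (-1/3, 1/3); meets ZF at L = (-4/5, 6/5)
L = Z + t·(F−Z) with t = 2/5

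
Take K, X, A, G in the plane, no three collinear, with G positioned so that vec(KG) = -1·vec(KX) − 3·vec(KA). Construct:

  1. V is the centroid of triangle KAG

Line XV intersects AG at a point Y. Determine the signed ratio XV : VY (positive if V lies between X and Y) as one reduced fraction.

XV:VY = 14

Work in coordinates with K = (0, 0), X = (1, 0), A = (0, 1), G = (-1, -3).
1. V is the centroid of triangle KAG ⇒ V = (-1/3, -2/3)
line XV meets AG at Y = (-3/7, -5/7)
V = X + t·(Y−X) with t = 14/15, so XV:VY = 14/15:1/15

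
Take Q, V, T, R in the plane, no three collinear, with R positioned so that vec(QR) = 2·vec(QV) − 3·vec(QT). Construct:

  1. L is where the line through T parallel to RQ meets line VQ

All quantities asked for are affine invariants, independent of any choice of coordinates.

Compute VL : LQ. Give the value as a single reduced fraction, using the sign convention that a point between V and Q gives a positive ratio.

VL:LQ = 1/2

Set Q = (0, 0), V = (1, 0), T = (0, 1), R = (2, -3); any affine frame gives the same invariant.
1. L is where the line through T parallel to RQ meets line VQ ⇒ L = (2/3, 0)
L = V + t·(Q−V) with t = 1/3, so VL:LQ = t:(1−t) = 1/3:2/3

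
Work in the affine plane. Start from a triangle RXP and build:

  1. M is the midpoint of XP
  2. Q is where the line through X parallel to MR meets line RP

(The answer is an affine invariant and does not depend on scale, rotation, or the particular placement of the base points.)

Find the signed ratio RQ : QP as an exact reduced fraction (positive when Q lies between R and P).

Choose coordinates R = (0, 0), X = (1, 0), P = (0, 1).
1. M is the midpoint of XP ⇒ M = (1/2, 1/2)
2. Q is where the line through X parallel to MR meets line RP ⇒ Q = (0, -1)
Q = R + t·(P−R) with t = -1, so RQ:QP = t:(1−t) = -1:2

RQ:QP = -1/2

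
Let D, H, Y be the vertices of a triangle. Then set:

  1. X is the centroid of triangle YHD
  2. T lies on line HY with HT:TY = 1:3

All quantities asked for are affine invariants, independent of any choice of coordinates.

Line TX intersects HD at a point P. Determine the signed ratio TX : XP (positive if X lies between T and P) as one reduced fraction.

Set D = (0, 0), H = (1, 0), Y = (0, 1); any affine frame gives the same invariant.
1. X is the centroid of triangle YHD ⇒ X = (1/3, 1/3)
2. T lies on line HY with HT:TY = 1:3 ⇒ T = (3/4, 1/4)
line TX meets HD at P = (2, 0)
X = T + t·(P−T) with t = -1/3, so TX:XP = -1/3:4/3

TX:XP = -1/4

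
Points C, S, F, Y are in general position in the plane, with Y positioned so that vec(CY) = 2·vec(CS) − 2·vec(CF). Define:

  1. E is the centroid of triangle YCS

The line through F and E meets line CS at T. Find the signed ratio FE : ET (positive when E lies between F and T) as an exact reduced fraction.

FE:ET = -5/2

Assign C = (0, 0), S = (1, 0), F = (0, 1), Y = (2, -2) — the answer is frame-independent, so this choice is without loss of generality.
1. E is the centroid of triangle YCS ⇒ E = (1, -2/3)
line FE meets CS at T = (3/5, 0)
E = F + t·(T−F) with t = 5/3, so FE:ET = 5/3:-2/3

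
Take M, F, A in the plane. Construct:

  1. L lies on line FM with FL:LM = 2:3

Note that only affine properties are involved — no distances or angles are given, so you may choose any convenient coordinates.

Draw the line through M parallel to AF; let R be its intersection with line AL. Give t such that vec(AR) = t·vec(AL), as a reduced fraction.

t = 5/2

Work in coordinates with M = (0, 0), F = (1, 0), A = (0, 1).
1. L lies on line FM with FL:LM = 2:3 ⇒ L = (3/5, 0)
through M parallel to AF: direction (1, -1); meets AL at R = (3/2, -3/2)
R = A + t·(L−A) with t = 5/2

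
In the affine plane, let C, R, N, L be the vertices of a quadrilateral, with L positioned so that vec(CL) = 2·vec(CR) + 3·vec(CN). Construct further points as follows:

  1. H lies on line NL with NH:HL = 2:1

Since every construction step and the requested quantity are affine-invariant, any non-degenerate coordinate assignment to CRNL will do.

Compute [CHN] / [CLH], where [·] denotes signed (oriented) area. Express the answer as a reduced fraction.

Work in coordinates with C = (0, 0), R = (1, 0), N = (0, 1), L = (2, 3).
1. H lies on line NL with NH:HL = 2:1 ⇒ H = (4/3, 7/3)
2·[CHN] = 4/3, 2·[CLH] = 2/3
[CHN]:[CLH] = 4/3:2/3 = 2

[CHN]:[CLH] = 2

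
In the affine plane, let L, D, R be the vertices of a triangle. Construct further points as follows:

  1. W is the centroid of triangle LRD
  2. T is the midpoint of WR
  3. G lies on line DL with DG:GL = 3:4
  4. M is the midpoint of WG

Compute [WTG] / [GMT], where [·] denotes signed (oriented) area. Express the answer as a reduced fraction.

Work in coordinates with L = (0, 0), D = (1, 0), R = (0, 1).
1. W is the centroid of triangle LRD ⇒ W = (1/3, 1/3)
2. T is the midpoint of WR ⇒ T = (1/6, 2/3)
3. G lies on line DL with DG:GL = 3:4 ⇒ G = (4/7, 0)
4. M is the midpoint of WG ⇒ M = (19/42, 1/6)
2·[WTG] = -1/42, 2·[GMT] = -1/84
[WTG]:[GMT] = -1/42:-1/84 = 2

[WTG]:[GMT] = 2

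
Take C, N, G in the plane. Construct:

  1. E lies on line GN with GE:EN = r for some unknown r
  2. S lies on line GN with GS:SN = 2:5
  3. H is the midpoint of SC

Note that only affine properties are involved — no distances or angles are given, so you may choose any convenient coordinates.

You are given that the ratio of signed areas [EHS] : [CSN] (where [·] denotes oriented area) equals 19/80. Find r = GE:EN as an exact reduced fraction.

r = 5/3

Choose coordinates C = (0, 0), N = (1, 0), G = (0, 1).
1. With GE:EN = r, write λ = r/(r+1) so E = G + λ·(N−G); E is affine-linear in λ
2. S lies on line GN with GS:SN = 2:5 ⇒ S = (2/7, 5/7)
3. H is the midpoint of SC ⇒ H = (1/7, 5/14)
Every point depending on E is an affine combination of E and λ-independent points, so each such coordinate is linear in λ; the λ² term in each signed area is a multiple of (N−G)×(N−G) = 0, so 2·[EHS] and 2·[CSN] are each linear in λ. Evaluating at λ=0 and λ=1:
  2·[EHS] = -1/2·λ + 1/7,   2·[CSN] = -5/7
So [EHS]:[CSN] = (-1/2·λ + 1/7) / (-5/7). Setting this equal to 19/80:
  -1/2·λ + 1/7 = 19/80·(-5/7)  ⇒  λ = 5/8
Then r = λ/(1−λ) = (5/8)/(3/8) = 5/3. Check: with r = 5/3, E = (5/8, 3/8) and [EHS]:[CSN] = 19/80 as required.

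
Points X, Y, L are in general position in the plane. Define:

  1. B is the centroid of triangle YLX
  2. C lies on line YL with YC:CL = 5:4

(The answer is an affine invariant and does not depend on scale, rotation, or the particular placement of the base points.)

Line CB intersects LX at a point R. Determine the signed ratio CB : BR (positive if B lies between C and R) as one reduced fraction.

Set X = (0, 0), Y = (1, 0), L = (0, 1); any affine frame gives the same invariant.
1. B is the centroid of triangle YLX ⇒ B = (1/3, 1/3)
2. C lies on line YL with YC:CL = 5:4 ⇒ C = (4/9, 5/9)
line CB meets LX at R = (0, -1/3)
B = C + t·(R−C) with t = 1/4, so CB:BR = 1/4:3/4

CB:BR = 1/3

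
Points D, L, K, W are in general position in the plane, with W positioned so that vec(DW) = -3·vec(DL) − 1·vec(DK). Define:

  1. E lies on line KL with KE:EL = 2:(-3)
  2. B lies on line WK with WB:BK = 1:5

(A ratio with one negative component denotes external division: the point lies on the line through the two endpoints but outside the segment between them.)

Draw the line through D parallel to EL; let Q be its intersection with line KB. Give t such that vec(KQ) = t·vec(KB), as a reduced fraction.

t = 6/25

Set D = (0, 0), L = (1, 0), K = (0, 1), W = (-3, -1); any affine frame gives the same invariant.
1. E lies on line KL with KE:EL = 2:(-3) ⇒ E = (-2, 3)
2. B lies on line WK with WB:BK = 1:5 ⇒ B = (-5/2, -2/3)
through D parallel to EL: direction (3, -3); meets KB at Q = (-3/5, 3/5)
Q = K + t·(B−K) with t = 6/25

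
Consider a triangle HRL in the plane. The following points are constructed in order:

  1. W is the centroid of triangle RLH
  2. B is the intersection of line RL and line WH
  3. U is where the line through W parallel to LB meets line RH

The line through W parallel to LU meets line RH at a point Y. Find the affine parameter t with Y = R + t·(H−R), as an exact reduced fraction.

t = 4/9

Choose coordinates H = (0, 0), R = (1, 0), L = (0, 1).
1. W is the centroid of triangle RLH ⇒ W = (1/3, 1/3)
2. B is the intersection of line RL and line WH ⇒ B = (1/2, 1/2)
3. U is where the line through W parallel to LB meets line RH ⇒ U = (2/3, 0)
through W parallel to LU: direction (2/3, -1); meets RH at Y = (5/9, 0)
Y = R + t·(H−R) with t = 4/9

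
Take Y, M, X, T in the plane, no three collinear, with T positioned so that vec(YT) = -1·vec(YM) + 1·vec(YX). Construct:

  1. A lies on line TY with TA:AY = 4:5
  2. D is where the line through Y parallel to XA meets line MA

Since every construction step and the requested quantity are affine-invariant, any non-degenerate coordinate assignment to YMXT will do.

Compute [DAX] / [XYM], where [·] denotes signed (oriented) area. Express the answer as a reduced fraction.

[DAX]:[XYM] = -5/9

Assign Y = (0, 0), M = (1, 0), X = (0, 1), T = (-1, 1) — the answer is frame-independent, so this choice is without loss of generality.
1. A lies on line TY with TA:AY = 4:5 ⇒ A = (-5/9, 5/9)
2. D is where the line through Y parallel to XA meets line MA ⇒ D = (25/81, 20/81)
2·[DAX] = -5/9, 2·[XYM] = 1
[DAX]:[XYM] = -5/9:1 = -5/9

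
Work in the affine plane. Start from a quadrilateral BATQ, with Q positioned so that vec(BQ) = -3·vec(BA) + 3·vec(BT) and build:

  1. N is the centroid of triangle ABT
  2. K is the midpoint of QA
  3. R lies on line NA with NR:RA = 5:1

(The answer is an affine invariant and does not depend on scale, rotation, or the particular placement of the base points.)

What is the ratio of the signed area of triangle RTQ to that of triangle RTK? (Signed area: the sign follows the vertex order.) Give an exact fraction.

[RTQ]:[RTK] = 19/9

Choose coordinates B = (0, 0), A = (1, 0), T = (0, 1), Q = (-3, 3).
1. N is the centroid of triangle ABT ⇒ N = (1/3, 1/3)
2. K is the midpoint of QA ⇒ K = (-1, 3/2)
3. R lies on line NA with NR:RA = 5:1 ⇒ R = (8/9, 1/18)
2·[RTQ] = 19/18, 2·[RTK] = 1/2
[RTQ]:[RTK] = 19/18:1/2 = 19/9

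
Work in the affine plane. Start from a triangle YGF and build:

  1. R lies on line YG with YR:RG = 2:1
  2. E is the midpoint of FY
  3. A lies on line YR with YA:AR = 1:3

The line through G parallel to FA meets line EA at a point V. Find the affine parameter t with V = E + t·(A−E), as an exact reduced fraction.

Set Y = (0, 0), G = (1, 0), F = (0, 1); any affine frame gives the same invariant.
1. R lies on line YG with YR:RG = 2:1 ⇒ R = (2/3, 0)
2. E is the midpoint of FY ⇒ E = (0, 1/2)
3. A lies on line YR with YA:AR = 1:3 ⇒ A = (1/6, 0)
through G parallel to FA: direction (1/6, -1); meets EA at V = (11/6, -5)
V = E + t·(A−E) with t = 11

t = 11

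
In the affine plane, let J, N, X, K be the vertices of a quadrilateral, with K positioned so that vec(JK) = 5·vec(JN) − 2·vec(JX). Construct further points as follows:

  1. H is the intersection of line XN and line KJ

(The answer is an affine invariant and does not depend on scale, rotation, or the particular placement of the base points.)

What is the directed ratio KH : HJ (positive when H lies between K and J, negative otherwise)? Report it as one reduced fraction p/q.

KH:HJ = 2

Choose coordinates J = (0, 0), N = (1, 0), X = (0, 1), K = (5, -2).
1. H is the intersection of line XN and line KJ ⇒ H = (5/3, -2/3)
H = K + t·(J−K) with t = 2/3, so KH:HJ = t:(1−t) = 2/3:1/3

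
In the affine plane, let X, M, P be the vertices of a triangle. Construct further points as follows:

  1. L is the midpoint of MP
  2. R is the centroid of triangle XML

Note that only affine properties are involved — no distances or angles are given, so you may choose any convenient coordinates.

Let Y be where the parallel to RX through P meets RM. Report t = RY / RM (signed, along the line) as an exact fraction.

Assign X = (0, 0), M = (1, 0), P = (0, 1) — the answer is frame-independent, so this choice is without loss of generality.
1. L is the midpoint of MP ⇒ L = (1/2, 1/2)
2. R is the centroid of triangle XML ⇒ R = (1/2, 1/6)
through P parallel to RX: direction (-1/2, -1/6); meets RM at Y = (-1, 2/3)
Y = R + t·(M−R) with t = -3

t = -3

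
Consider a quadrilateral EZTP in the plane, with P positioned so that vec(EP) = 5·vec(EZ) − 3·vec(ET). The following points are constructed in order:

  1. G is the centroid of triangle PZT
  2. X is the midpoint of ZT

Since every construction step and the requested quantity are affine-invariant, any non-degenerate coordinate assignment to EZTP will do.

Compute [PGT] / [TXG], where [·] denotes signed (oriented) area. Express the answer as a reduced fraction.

Assign E = (0, 0), Z = (1, 0), T = (0, 1), P = (5, -3) — the answer is frame-independent, so this choice is without loss of generality.
1. G is the centroid of triangle PZT ⇒ G = (2, -2/3)
2. X is the midpoint of ZT ⇒ X = (1/2, 1/2)
2·[PGT] = -1/3, 2·[TXG] = 1/6
[PGT]:[TXG] = -1/3:1/6 = -2

[PGT]:[TXG] = -2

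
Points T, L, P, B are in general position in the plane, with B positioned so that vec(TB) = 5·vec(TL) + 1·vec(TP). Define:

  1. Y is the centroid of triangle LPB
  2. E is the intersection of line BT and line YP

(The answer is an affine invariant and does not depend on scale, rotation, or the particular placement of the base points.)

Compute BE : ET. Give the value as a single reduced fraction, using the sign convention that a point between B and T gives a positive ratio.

Assign T = (0, 0), L = (1, 0), P = (0, 1), B = (5, 1) — the answer is frame-independent, so this choice is without loss of generality.
1. Y is the centroid of triangle LPB ⇒ Y = (2, 2/3)
2. E is the intersection of line BT and line YP ⇒ E = (30/11, 6/11)
E = B + t·(T−B) with t = 5/11, so BE:ET = t:(1−t) = 5/11:6/11

BE:ET = 5/6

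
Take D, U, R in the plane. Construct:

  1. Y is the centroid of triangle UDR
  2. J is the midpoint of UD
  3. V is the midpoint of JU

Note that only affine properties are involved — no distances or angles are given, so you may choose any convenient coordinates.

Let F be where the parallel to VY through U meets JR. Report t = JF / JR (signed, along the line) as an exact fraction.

Choose coordinates D = (0, 0), U = (1, 0), R = (0, 1).
1. Y is the centroid of triangle UDR ⇒ Y = (1/3, 1/3)
2. J is the midpoint of UD ⇒ J = (1/2, 0)
3. V is the midpoint of JU ⇒ V = (3/4, 0)
through U parallel to VY: direction (-5/12, 1/3); meets JR at F = (1/6, 2/3)
F = J + t·(R−J) with t = 2/3

t = 2/3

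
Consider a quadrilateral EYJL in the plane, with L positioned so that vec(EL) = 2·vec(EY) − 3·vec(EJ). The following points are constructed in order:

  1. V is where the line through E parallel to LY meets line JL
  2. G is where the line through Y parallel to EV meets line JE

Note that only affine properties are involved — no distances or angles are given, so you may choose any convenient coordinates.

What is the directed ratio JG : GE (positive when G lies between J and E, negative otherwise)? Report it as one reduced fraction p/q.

JG:GE = -2/3

Assign E = (0, 0), Y = (1, 0), J = (0, 1), L = (2, -3) — the answer is frame-independent, so this choice is without loss of generality.
1. V is where the line through E parallel to LY meets line JL ⇒ V = (-1, 3)
2. G is where the line through Y parallel to EV meets line JE ⇒ G = (0, 3)
G = J + t·(E−J) with t = -2, so JG:GE = t:(1−t) = -2:3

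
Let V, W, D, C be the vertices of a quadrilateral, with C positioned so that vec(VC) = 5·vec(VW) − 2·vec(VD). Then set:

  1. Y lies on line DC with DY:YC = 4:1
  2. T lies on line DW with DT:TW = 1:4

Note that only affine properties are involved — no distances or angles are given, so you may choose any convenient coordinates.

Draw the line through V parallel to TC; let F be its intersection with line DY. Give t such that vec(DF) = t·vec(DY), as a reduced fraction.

Choose coordinates V = (0, 0), W = (1, 0), D = (0, 1), C = (5, -2).
1. Y lies on line DC with DY:YC = 4:1 ⇒ Y = (4, -7/5)
2. T lies on line DW with DT:TW = 1:4 ⇒ T = (1/5, 4/5)
through V parallel to TC: direction (24/5, -14/5); meets DY at F = (60, -35)
F = D + t·(Y−D) with t = 15

t = 15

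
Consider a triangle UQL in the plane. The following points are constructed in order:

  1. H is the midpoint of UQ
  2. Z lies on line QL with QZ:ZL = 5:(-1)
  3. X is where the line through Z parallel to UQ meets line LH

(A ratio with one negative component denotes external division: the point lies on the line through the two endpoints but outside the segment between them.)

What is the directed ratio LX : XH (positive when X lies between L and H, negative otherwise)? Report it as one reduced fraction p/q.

LX:XH = -1/5

Work in coordinates with U = (0, 0), Q = (1, 0), L = (0, 1).
1. H is the midpoint of UQ ⇒ H = (1/2, 0)
2. Z lies on line QL with QZ:ZL = 5:(-1) ⇒ Z = (-1/4, 5/4)
3. X is where the line through Z parallel to UQ meets line LH ⇒ X = (-1/8, 5/4)
X = L + t·(H−L) with t = -1/4, so LX:XH = t:(1−t) = -1/4:5/4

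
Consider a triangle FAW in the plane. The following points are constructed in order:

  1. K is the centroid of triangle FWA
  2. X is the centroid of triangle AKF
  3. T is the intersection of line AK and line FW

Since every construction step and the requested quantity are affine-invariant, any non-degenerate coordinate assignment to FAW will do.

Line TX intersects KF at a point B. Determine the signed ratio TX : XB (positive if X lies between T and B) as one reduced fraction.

Set F = (0, 0), A = (1, 0), W = (0, 1); any affine frame gives the same invariant.
1. K is the centroid of triangle FWA ⇒ K = (1/3, 1/3)
2. X is the centroid of triangle AKF ⇒ X = (4/9, 1/9)
3. T is the intersection of line AK and line FW ⇒ T = (0, 1/2)
line TX meets KF at B = (4/15, 4/15)
X = T + t·(B−T) with t = 5/3, so TX:XB = 5/3:-2/3

TX:XB = -5/2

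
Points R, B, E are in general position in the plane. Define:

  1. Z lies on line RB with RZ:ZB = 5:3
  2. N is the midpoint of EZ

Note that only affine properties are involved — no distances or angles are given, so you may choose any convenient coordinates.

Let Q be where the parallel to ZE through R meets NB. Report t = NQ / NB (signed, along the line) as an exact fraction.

t = -5/3

Choose coordinates R = (0, 0), B = (1, 0), E = (0, 1).
1. Z lies on line RB with RZ:ZB = 5:3 ⇒ Z = (5/8, 0)
2. N is the midpoint of EZ ⇒ N = (5/16, 1/2)
through R parallel to ZE: direction (-5/8, 1); meets NB at Q = (-5/6, 4/3)
Q = N + t·(B−N) with t = -5/3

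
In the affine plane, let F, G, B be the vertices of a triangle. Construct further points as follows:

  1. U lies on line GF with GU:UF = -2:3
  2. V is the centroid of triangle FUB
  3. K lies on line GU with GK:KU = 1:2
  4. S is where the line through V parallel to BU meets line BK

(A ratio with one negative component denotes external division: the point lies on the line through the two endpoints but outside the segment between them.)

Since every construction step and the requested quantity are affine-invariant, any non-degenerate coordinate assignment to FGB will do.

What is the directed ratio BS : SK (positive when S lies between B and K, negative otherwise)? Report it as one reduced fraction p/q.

Work in coordinates with F = (0, 0), G = (1, 0), B = (0, 1).
1. U lies on line GF with GU:UF = -2:3 ⇒ U = (3, 0)
2. V is the centroid of triangle FUB ⇒ V = (1, 1/3)
3. K lies on line GU with GK:KU = 1:2 ⇒ K = (5/3, 0)
4. S is where the line through V parallel to BU meets line BK ⇒ S = (5/4, 1/4)
S = B + t·(K−B) with t = 3/4, so BS:SK = t:(1−t) = 3/4:1/4

BS:SK = 3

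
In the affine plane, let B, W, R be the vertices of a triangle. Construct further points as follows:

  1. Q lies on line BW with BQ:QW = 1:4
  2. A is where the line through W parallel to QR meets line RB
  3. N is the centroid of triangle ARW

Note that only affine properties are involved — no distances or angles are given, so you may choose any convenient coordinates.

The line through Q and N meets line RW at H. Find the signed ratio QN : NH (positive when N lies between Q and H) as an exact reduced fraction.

QN:NH = -8/5

Set B = (0, 0), W = (1, 0), R = (0, 1); any affine frame gives the same invariant.
1. Q lies on line BW with BQ:QW = 1:4 ⇒ Q = (1/5, 0)
2. A is where the line through W parallel to QR meets line RB ⇒ A = (0, 5)
3. N is the centroid of triangle ARW ⇒ N = (1/3, 2)
line QN meets RW at H = (1/4, 3/4)
N = Q + t·(H−Q) with t = 8/3, so QN:NH = 8/3:-5/3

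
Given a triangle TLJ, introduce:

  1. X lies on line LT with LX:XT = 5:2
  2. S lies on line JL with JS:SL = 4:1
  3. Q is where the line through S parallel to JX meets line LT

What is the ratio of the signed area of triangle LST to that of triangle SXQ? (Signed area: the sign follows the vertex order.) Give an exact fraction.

[LST]:[SXQ] = 7/4

Assign T = (0, 0), L = (1, 0), J = (0, 1) — the answer is frame-independent, so this choice is without loss of generality.
1. X lies on line LT with LX:XT = 5:2 ⇒ X = (2/7, 0)
2. S lies on line JL with JS:SL = 4:1 ⇒ S = (4/5, 1/5)
3. Q is where the line through S parallel to JX meets line LT ⇒ Q = (6/7, 0)
2·[LST] = 1/5, 2·[SXQ] = 4/35
[LST]:[SXQ] = 1/5:4/35 = 7/4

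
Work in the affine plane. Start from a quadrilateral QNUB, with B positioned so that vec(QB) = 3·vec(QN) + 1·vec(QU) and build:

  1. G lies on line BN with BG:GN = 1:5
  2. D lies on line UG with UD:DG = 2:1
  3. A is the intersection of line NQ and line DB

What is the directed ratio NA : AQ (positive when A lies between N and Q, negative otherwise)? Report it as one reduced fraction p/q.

Assign Q = (0, 0), N = (1, 0), U = (0, 1), B = (3, 1) — the answer is frame-independent, so this choice is without loss of generality.
1. G lies on line BN with BG:GN = 1:5 ⇒ G = (8/3, 5/6)
2. D lies on line UG with UD:DG = 2:1 ⇒ D = (16/9, 8/9)
3. A is the intersection of line NQ and line DB ⇒ A = (-8, 0)
A = N + t·(Q−N) with t = 9, so NA:AQ = t:(1−t) = 9:-8

NA:AQ = -9/8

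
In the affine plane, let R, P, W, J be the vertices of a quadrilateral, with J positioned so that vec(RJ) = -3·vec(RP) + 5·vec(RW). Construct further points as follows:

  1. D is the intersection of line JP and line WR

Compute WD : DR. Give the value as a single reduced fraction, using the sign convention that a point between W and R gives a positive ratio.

Choose coordinates R = (0, 0), P = (1, 0), W = (0, 1), J = (-3, 5).
1. D is the intersection of line JP and line WR ⇒ D = (0, 5/4)
D = W + t·(R−W) with t = -1/4, so WD:DR = t:(1−t) = -1/4:5/4

WD:DR = -1/5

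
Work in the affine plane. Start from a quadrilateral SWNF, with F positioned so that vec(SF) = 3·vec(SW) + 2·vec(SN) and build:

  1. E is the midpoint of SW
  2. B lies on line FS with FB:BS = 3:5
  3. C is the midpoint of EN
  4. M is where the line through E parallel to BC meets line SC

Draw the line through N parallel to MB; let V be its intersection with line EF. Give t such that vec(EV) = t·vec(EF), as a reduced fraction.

Choose coordinates S = (0, 0), W = (1, 0), N = (0, 1), F = (3, 2).
1. E is the midpoint of SW ⇒ E = (1/2, 0)
2. B lies on line FS with FB:BS = 3:5 ⇒ B = (15/8, 5/4)
3. C is the midpoint of EN ⇒ C = (1/4, 1/2)
4. M is where the line through E parallel to BC meets line SC ⇒ M = (-3/20, -3/10)
through N parallel to MB: direction (81/40, 31/20); meets EF at V = (81/2, 32)
V = E + t·(F−E) with t = 16

t = 16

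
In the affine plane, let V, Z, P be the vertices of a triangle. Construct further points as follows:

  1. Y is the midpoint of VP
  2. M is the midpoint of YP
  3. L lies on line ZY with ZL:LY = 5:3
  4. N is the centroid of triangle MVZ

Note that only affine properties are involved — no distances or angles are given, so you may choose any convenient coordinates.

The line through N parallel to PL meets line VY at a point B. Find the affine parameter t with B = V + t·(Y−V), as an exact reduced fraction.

t = 31/18

Choose coordinates V = (0, 0), Z = (1, 0), P = (0, 1).
1. Y is the midpoint of VP ⇒ Y = (0, 1/2)
2. M is the midpoint of YP ⇒ M = (0, 3/4)
3. L lies on line ZY with ZL:LY = 5:3 ⇒ L = (3/8, 5/16)
4. N is the centroid of triangle MVZ ⇒ N = (1/3, 1/4)
through N parallel to PL: direction (3/8, -11/16); meets VY at B = (0, 31/36)
B = V + t·(Y−V) with t = 31/18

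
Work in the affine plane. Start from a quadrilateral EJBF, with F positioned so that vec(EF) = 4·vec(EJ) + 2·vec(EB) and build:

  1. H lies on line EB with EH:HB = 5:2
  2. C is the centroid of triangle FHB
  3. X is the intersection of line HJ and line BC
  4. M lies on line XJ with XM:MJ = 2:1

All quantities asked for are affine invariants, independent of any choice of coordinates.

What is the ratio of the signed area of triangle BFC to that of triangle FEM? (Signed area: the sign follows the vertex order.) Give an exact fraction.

[BFC]:[FEM] = 25/9

Choose coordinates E = (0, 0), J = (1, 0), B = (0, 1), F = (4, 2).
1. H lies on line EB with EH:HB = 5:2 ⇒ H = (0, 5/7)
2. C is the centroid of triangle FHB ⇒ C = (4/3, 26/21)
3. X is the intersection of line HJ and line BC ⇒ X = (-8/25, 33/35)
4. M lies on line XJ with XM:MJ = 2:1 ⇒ M = (14/25, 11/35)
2·[BFC] = -8/21, 2·[FEM] = -24/175
[BFC]:[FEM] = -8/21:-24/175 = 25/9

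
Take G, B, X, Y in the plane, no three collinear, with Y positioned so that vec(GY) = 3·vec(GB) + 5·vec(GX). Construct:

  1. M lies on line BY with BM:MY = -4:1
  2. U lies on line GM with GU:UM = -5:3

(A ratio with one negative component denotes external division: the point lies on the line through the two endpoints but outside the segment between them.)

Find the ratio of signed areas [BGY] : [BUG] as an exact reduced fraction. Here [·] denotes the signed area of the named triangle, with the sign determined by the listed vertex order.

Set G = (0, 0), B = (1, 0), X = (0, 1), Y = (3, 5); any affine frame gives the same invariant.
1. M lies on line BY with BM:MY = -4:1 ⇒ M = (11/3, 20/3)
2. U lies on line GM with GU:UM = -5:3 ⇒ U = (55/6, 50/3)
2·[BGY] = -5, 2·[BUG] = 50/3
[BGY]:[BUG] = -5:50/3 = -3/10

[BGY]:[BUG] = -3/10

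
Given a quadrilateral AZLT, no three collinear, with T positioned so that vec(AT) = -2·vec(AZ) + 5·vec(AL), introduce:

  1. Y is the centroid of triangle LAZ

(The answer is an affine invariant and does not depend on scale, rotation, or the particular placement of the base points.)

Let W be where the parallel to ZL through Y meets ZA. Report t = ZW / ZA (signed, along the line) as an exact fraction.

Choose coordinates A = (0, 0), Z = (1, 0), L = (0, 1), T = (-2, 5).
1. Y is the centroid of triangle LAZ ⇒ Y = (1/3, 1/3)
through Y parallel to ZL: direction (-1, 1); meets ZA at W = (2/3, 0)
W = Z + t·(A−Z) with t = 1/3

t = 1/3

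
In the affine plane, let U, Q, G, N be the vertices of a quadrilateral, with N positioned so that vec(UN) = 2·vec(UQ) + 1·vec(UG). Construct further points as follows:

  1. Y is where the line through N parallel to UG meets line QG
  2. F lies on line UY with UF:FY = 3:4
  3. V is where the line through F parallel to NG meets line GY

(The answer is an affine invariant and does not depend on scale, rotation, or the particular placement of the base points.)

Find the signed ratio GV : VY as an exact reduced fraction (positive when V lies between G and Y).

Choose coordinates U = (0, 0), Q = (1, 0), G = (0, 1), N = (2, 1).
1. Y is where the line through N parallel to UG meets line QG ⇒ Y = (2, -1)
2. F lies on line UY with UF:FY = 3:4 ⇒ F = (6/7, -3/7)
3. V is where the line through F parallel to NG meets line GY ⇒ V = (10/7, -3/7)
V = G + t·(Y−G) with t = 5/7, so GV:VY = t:(1−t) = 5/7:2/7

GV:VY = 5/2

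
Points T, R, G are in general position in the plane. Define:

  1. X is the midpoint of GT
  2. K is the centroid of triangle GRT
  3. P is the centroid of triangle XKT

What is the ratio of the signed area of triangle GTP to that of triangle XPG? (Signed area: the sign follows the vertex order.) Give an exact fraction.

Work in coordinates with T = (0, 0), R = (1, 0), G = (0, 1).
1. X is the midpoint of GT ⇒ X = (0, 1/2)
2. K is the centroid of triangle GRT ⇒ K = (1/3, 1/3)
3. P is the centroid of triangle XKT ⇒ P = (1/9, 5/18)
2·[GTP] = 1/9, 2·[XPG] = 1/18
[GTP]:[XPG] = 1/9:1/18 = 2

[GTP]:[XPG] = 2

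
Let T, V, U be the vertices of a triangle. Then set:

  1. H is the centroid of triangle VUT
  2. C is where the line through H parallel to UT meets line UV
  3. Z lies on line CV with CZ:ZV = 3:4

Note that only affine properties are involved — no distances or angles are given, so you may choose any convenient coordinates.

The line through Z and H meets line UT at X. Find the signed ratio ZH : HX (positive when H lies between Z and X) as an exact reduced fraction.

ZH:HX = 6/7

Assign T = (0, 0), V = (1, 0), U = (0, 1) — the answer is frame-independent, so this choice is without loss of generality.
1. H is the centroid of triangle VUT ⇒ H = (1/3, 1/3)
2. C is where the line through H parallel to UT meets line UV ⇒ C = (1/3, 2/3)
3. Z lies on line CV with CZ:ZV = 3:4 ⇒ Z = (13/21, 8/21)
line ZH meets UT at X = (0, 5/18)
H = Z + t·(X−Z) with t = 6/13, so ZH:HX = 6/13:7/13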